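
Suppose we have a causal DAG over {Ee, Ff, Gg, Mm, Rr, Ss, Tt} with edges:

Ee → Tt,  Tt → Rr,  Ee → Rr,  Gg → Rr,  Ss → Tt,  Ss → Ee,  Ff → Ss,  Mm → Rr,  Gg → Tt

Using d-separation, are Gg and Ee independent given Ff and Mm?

Yes

We examine all 6 paths between Gg and Ee:
Path 1: Gg → Tt ← Ee
  Tt is a collider here and neither Tt nor any of its descendants is conditioned on, so the collider stays closed — the path is blocked at Tt.
Path 2: Gg → Tt ← Ss → Ee
  Tt is a collider here and neither Tt nor any of its descendants is conditioned on, so the collider stays closed — the path is blocked at Tt.
Path 3: Gg → Tt → Rr ← Ee
  Rr is a collider here and neither Rr nor any of its descendants is conditioned on, so the collider stays closed — the path is blocked at Rr.
Path 4: Gg → Rr ← Ee
  Rr is a collider here and neither Rr nor any of its descendants is conditioned on, so the collider stays closed — the path is blocked at Rr.
Path 5: Gg → Rr ← Tt ← Ee
  Rr is a collider here and neither Rr nor any of its descendants is conditioned on, so the collider stays closed — the path is blocked at Rr.
Path 6: Gg → Rr ← Tt ← Ss → Ee
  Rr is a collider here and neither Rr nor any of its descendants is conditioned on, so the collider stays closed — the path is blocked at Rr.
All paths are blocked; Gg ⊥ Ee | {Ff, Mm} holds.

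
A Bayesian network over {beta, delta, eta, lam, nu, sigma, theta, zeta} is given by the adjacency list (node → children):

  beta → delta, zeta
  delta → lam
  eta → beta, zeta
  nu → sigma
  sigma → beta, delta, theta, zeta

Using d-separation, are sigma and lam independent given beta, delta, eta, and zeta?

Yes

4 paths connect sigma and lam; each must be blocked for d-separation to hold:
Path 1: sigma → zeta ← eta → beta → delta → lam
  eta is a fork here and eta is conditioned on, so the path is blocked at eta.
Path 2: sigma → zeta ← beta → delta → lam
  beta is a fork here and beta is conditioned on, so the path is blocked at beta.
Path 3: sigma → delta → lam
  delta is a chain here and delta is conditioned on, so the path is blocked at delta.
Path 4: sigma → beta → delta → lam
  beta is a chain here and beta is conditioned on, so the path is blocked at beta.
All paths are blocked; sigma ⊥ lam | {beta, delta, eta, zeta} holds.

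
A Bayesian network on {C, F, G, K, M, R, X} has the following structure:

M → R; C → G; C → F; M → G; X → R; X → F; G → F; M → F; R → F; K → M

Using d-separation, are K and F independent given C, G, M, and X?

Yes — K and F are d-separated given {C, G, M, X}.

We examine all 5 paths between K and F:
Path 1: K → M → G ← C → F
  M is a chain here and M is conditioned on, so the path is blocked at M.
Path 2: K → M → G → F
  M is a chain here and M is conditioned on, so the path is blocked at M.
Path 3: K → M → F
  M is a chain here and M is conditioned on, so the path is blocked at M.
Path 4: K → M → R ← X → F
  M is a chain here and M is conditioned on, so the path is blocked at M.
Path 5: K → M → R → F
  M is a chain here and M is conditioned on, so the path is blocked at M.
All paths are blocked; K ⊥ F | {C, G, M, X} holds.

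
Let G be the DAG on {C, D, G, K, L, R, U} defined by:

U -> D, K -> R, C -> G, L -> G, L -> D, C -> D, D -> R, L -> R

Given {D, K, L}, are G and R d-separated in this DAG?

We examine all 4 paths between G and R:
Path 1: G ← L → D → R
  L is a fork here and L is conditioned on, so the path is blocked at L.
Path 2: G ← L → R
  L is a fork here and L is conditioned on, so the path is blocked at L.
Path 3: G ← C → D ← L → R
  L is a fork here and L is conditioned on, so the path is blocked at L.
Path 4: G ← C → D → R
  D is a chain here and D is conditioned on, so the path is blocked at D.
Every path is blocked, so G and R are d-separated given {D, K, L}.

Yes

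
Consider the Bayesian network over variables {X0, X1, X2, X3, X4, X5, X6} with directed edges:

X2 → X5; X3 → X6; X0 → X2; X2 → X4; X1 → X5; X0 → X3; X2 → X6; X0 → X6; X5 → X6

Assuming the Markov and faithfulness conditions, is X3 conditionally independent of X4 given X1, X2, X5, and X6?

Yes

We examine all 6 paths between X3 and X4:
Path 1: X3 ← X0 → X6 ← X5 ← X2 → X4
  X5 is a chain here and X5 is conditioned on, so the path is blocked at X5.
Path 2: X3 ← X0 → X6 ← X2 → X4
  X2 is a fork here and X2 is conditioned on, so the path is blocked at X2.
Path 3: X3 ← X0 → X2 → X4
  X2 is a chain here and X2 is conditioned on, so the path is blocked at X2.
Path 4: X3 → X6 ← X0 → X2 → X4
  X2 is a chain here and X2 is conditioned on, so the path is blocked at X2.
Path 5: X3 → X6 ← X5 ← X2 → X4
  X5 is a chain here and X5 is conditioned on, so the path is blocked at X5.
Path 6: X3 → X6 ← X2 → X4
  X2 is a fork here and X2 is conditioned on, so the path is blocked at X2.
Every path is blocked, so X3 and X4 are d-separated given {X1, X2, X5, X6}.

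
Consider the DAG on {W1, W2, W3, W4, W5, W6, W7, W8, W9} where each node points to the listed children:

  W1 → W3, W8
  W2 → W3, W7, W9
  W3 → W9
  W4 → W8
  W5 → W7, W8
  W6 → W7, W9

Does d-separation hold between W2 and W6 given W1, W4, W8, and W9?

No

6 paths connect W2 and W6; each must be blocked for d-separation to hold:
Path 1: W2 → W3 → W9 ← W6
  W3 is a chain and W3 is not conditioned on; W9 is a collider and W9 is conditioned on, which opens it — no node blocks this path, so it is active.
Path 2: W2 → W3 ← W1 → W8 ← W5 → W7 ← W6
  W1 is a fork here and W1 is conditioned on, so the path is blocked at W1.
Path 3: W2 → W9 ← W3 ← W1 → W8 ← W5 → W7 ← W6
  W1 is a fork here and W1 is conditioned on, so the path is blocked at W1.
Path 4: W2 → W9 ← W6
  W9 is a collider and W9 is conditioned on, which opens it — no node blocks this path, so it is active.
Path 5: W2 → W7 ← W5 → W8 ← W1 → W3 → W9 ← W6
  W7 is a collider here and neither W7 nor any of its descendants is conditioned on, so the collider stays closed — the path is blocked at W7.
Path 6: W2 → W7 ← W6
  W7 is a collider here and neither W7 nor any of its descendants is conditioned on, so the collider stays closed — the path is blocked at W7.
Because an active path exists, W2 and W6 are not d-separated.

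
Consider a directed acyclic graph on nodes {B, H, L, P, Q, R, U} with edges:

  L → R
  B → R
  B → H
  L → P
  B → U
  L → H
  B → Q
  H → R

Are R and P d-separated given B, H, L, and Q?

There are 3 undirected paths between R and P; checking each against the conditioning set {B, H, L, Q}:
Path 1: R ← L → P
  L is a fork here and L is conditioned on, so the path is blocked at L.
Path 2: R ← B → H ← L → P
  B is a fork here and B is conditioned on, so the path is blocked at B.
Path 3: R ← H ← L → P
  H is a chain here and H is conditioned on, so the path is blocked at H.
All paths are blocked; R ⊥ P | {B, H, L, Q} holds.

Yes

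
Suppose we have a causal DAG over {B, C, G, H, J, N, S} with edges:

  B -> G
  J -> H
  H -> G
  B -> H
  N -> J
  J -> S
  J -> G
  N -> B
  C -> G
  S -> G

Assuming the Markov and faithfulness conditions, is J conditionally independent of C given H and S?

There are 6 undirected paths between J and C; checking each against the conditioning set {H, S}:
  1. J ← N → B → G ← C — N:fork[open]; B:chain[open]; G:collider[blocks] ⇒ blocked
  2. J ← N → B → H → G ← C — N:fork[open]; B:chain[open]; H:chain[blocks]; G:collider[blocks] ⇒ blocked
  3. J → G ← C — G:collider[blocks] ⇒ blocked
  4. J → S → G ← C — S:chain[blocks]; G:collider[blocks] ⇒ blocked
  5. J → H ← B → G ← C — H:collider[open]; B:fork[open]; G:collider[blocks] ⇒ blocked
  6. J → H → G ← C — H:chain[blocks]; G:collider[blocks] ⇒ blocked
Every path is blocked, so J and C are d-separated given {H, S}.

Yes — J and C are d-separated given {H, S}.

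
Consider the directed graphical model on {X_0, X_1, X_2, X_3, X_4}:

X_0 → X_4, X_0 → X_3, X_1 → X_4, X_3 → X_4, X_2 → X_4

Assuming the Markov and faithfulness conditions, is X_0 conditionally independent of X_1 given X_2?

There are 2 undirected paths between X_0 and X_1; checking each against the conditioning set {X_2}:
Path 1: X_0 → X_3 → X_4 ← X_1
  X_4 is a collider here and neither X_4 nor any of its descendants is conditioned on, so the collider stays closed — the path is blocked at X_4.
Path 2: X_0 → X_4 ← X_1
  X_4 is a collider here and neither X_4 nor any of its descendants is conditioned on, so the collider stays closed — the path is blocked at X_4.
All paths are blocked; X_0 ⊥ X_1 | {X_2} holds.

Yes — X_0 and X_1 are d-separated given {X_2}.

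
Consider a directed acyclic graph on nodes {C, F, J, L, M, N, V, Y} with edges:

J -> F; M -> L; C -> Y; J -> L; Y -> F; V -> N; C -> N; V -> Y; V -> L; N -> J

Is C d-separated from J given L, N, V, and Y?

There are 6 undirected paths between C and J; checking each against the conditioning set {L, N, V, Y}:
  1. C → N ← V → L ← J — N:collider[open]; V:fork[blocks]; L:collider[open] ⇒ blocked
  2. C → N ← V → Y → F ← J — N:collider[open]; V:fork[blocks]; Y:chain[blocks]; F:collider[blocks] ⇒ blocked
  3. C → N → J — N:chain[blocks] ⇒ blocked
  4. C → Y → F ← J — Y:chain[blocks]; F:collider[blocks] ⇒ blocked
  5. C → Y ← V → L ← J — Y:collider[open]; V:fork[blocks]; L:collider[open] ⇒ blocked
  6. C → Y ← V → N → J — Y:collider[open]; V:fork[blocks]; N:chain[blocks] ⇒ blocked
Every path is blocked, so C and J are d-separated given {L, N, V, Y}.

Yes — C and J are d-separated given {L, N, V, Y}.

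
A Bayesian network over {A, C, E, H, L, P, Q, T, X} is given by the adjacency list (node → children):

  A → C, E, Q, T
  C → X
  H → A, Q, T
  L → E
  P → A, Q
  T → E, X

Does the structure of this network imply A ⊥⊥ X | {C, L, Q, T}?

There are 6 undirected paths between A and X; checking each against the conditioning set {C, L, Q, T}:
  1. A ← P → Q ← H → T → X — P:fork[open]; Q:collider[open]; H:fork[open]; T:chain[blocks] ⇒ blocked
  2. A → T → X — T:chain[blocks] ⇒ blocked
  3. A → Q ← H → T → X — Q:collider[open]; H:fork[open]; T:chain[blocks] ⇒ blocked
  4. A → E ← T → X — E:collider[blocks]; T:fork[blocks] ⇒ blocked
  5. A → C → X — C:chain[blocks] ⇒ blocked
  6. A ← H → T → X — H:fork[open]; T:chain[blocks] ⇒ blocked
Every path is blocked, so A and X are d-separated given {C, L, Q, T}.

Yes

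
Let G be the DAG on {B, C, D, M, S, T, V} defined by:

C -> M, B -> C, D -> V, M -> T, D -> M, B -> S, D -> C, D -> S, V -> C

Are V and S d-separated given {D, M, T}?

No — V and S are not d-separated given {D, M, T}.

Enumerating the 6 paths from V to S and testing each for blocking by {D, M, T}:
Path 1: V → C ← B → S
  C is a collider and its descendant T is conditioned on, which opens it; B is a fork and B is not conditioned on — no node blocks this path, so it is active.
Path 2: V → C → M ← D → S
  D is a fork here and D is conditioned on, so the path is blocked at D.
Path 3: V → C ← D → S
  D is a fork here and D is conditioned on, so the path is blocked at D.
Path 4: V ← D → C ← B → S
  D is a fork here and D is conditioned on, so the path is blocked at D.
Path 5: V ← D → S
  D is a fork here and D is conditioned on, so the path is blocked at D.
Path 6: V ← D → M ← C ← B → S
  D is a fork here and D is conditioned on, so the path is blocked at D.
Because an active path exists, V and S are not d-separated.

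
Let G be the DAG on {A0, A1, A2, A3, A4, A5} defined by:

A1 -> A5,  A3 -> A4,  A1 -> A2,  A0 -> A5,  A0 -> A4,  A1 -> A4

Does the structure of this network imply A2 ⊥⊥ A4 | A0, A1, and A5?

There are 2 undirected paths between A2 and A4; checking each against the conditioning set {A0, A1, A5}:
Path 1: A2 ← A1 → A4
  A1 is a fork here and A1 is conditioned on, so the path is blocked at A1.
Path 2: A2 ← A1 → A5 ← A0 → A4
  A1 is a fork here and A1 is conditioned on, so the path is blocked at A1.
Every path is blocked, so A2 and A4 are d-separated given {A0, A1, A5}.

Yes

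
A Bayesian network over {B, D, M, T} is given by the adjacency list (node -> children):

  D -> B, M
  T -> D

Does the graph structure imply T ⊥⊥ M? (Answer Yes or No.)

The only undirected path from T to M is:
  1. T → D → M — D:chain[open] ⇒ active
At least one path is unblocked, so d-separation fails.

No — T and M are not d-separated given ∅.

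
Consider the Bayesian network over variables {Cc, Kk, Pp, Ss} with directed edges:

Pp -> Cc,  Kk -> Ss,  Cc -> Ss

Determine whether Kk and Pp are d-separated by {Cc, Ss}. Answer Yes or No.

Yes

There is one path between Kk and Pp:
  1. Kk → Ss ← Cc ← Pp — Ss:collider[open]; Cc:chain[blocks] ⇒ blocked
Every path is blocked, so Kk and Pp are d-separated given {Cc, Ss}.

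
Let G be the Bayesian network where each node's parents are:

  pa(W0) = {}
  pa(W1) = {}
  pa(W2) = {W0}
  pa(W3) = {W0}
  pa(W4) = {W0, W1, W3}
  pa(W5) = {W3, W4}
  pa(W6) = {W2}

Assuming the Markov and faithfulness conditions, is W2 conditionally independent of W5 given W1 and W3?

No

We examine all 4 paths between W2 and W5:
Path 1: W2 ← W0 → W4 → W5
  W0 is a fork and W0 is not conditioned on; W4 is a chain and W4 is not conditioned on — no node blocks this path, so it is active.
Path 2: W2 ← W0 → W4 ← W3 → W5
  W4 is a collider here and neither W4 nor any of its descendants is conditioned on, so the collider stays closed — the path is blocked at W4.
Path 3: W2 ← W0 → W3 → W4 → W5
  W3 is a chain here and W3 is conditioned on, so the path is blocked at W3.
Path 4: W2 ← W0 → W3 → W5
  W3 is a chain here and W3 is conditioned on, so the path is blocked at W3.
Since the path W2 ← W0 → W4 → W5 is active, W2 and W5 are not d-separated given {W1, W3}.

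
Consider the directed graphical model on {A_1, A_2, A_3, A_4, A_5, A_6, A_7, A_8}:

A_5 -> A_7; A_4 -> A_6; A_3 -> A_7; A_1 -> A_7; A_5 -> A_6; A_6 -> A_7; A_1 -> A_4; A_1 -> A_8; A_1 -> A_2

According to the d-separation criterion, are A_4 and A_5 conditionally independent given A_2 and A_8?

Yes — A_4 and A_5 are d-separated given {A_2, A_8}.

We examine all 4 paths between A_4 and A_5:
Path 1: A_4 ← A_1 → A_7 ← A_6 ← A_5
  A_7 is a collider here and neither A_7 nor any of its descendants is conditioned on, so the collider stays closed — the path is blocked at A_7.
Path 2: A_4 ← A_1 → A_7 ← A_5
  A_7 is a collider here and neither A_7 nor any of its descendants is conditioned on, so the collider stays closed — the path is blocked at A_7.
Path 3: A_4 → A_6 → A_7 ← A_5
  A_7 is a collider here and neither A_7 nor any of its descendants is conditioned on, so the collider stays closed — the path is blocked at A_7.
Path 4: A_4 → A_6 ← A_5
  A_6 is a collider here and neither A_6 nor any of its descendants is conditioned on, so the collider stays closed — the path is blocked at A_6.
Every path is blocked, so A_4 and A_5 are d-separated given {A_2, A_8}.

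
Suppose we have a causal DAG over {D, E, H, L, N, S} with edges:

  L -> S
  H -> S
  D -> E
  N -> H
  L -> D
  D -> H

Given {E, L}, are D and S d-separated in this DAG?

2 paths connect D and S; each must be blocked for d-separation to hold:
Path 1: D → H → S
  H is a chain and H is not conditioned on — no node blocks this path, so it is active.
Path 2: D ← L → S
  L is a fork here and L is conditioned on, so the path is blocked at L.
Because an active path exists, D and S are not d-separated.

No — D and S are not d-separated given {E, L}.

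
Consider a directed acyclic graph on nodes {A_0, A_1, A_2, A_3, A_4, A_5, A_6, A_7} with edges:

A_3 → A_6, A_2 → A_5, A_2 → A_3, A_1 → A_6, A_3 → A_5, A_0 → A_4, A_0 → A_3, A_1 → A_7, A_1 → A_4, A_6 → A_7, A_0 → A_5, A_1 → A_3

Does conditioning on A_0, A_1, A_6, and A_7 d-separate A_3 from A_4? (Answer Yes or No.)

Yes

Enumerating the 6 paths from A_3 to A_4 and testing each for blocking by {A_0, A_1, A_6, A_7}:
  1. A_3 ← A_2 → A_5 ← A_0 → A_4 — A_2:fork[open]; A_5:collider[blocks]; A_0:fork[blocks] ⇒ blocked
  2. A_3 → A_6 → A_7 ← A_1 → A_4 — A_6:chain[blocks]; A_7:collider[open]; A_1:fork[blocks] ⇒ blocked
  3. A_3 → A_6 ← A_1 → A_4 — A_6:collider[open]; A_1:fork[blocks] ⇒ blocked
  4. A_3 → A_5 ← A_0 → A_4 — A_5:collider[blocks]; A_0:fork[blocks] ⇒ blocked
  5. A_3 ← A_1 → A_4 — A_1:fork[blocks] ⇒ blocked
  6. A_3 ← A_0 → A_4 — A_0:fork[blocks] ⇒ blocked
Since every path is blocked, d-separation holds.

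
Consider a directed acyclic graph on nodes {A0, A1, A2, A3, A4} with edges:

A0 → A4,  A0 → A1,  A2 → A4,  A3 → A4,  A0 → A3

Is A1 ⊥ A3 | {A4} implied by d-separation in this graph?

2 paths connect A1 and A3; each must be blocked for d-separation to hold:
  1. A1 ← A0 → A3 — A0:fork[open] ⇒ active
  2. A1 ← A0 → A4 ← A3 — A0:fork[open]; A4:collider[open] ⇒ active
At least one path is unblocked, so d-separation fails.

No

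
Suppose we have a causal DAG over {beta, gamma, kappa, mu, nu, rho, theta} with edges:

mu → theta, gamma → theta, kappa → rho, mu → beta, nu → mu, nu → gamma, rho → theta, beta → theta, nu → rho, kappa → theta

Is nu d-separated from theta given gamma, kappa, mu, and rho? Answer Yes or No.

We examine all 5 paths between nu and theta:
  1. nu → gamma → theta — gamma:chain[blocks] ⇒ blocked
  2. nu → rho ← kappa → theta — rho:collider[open]; kappa:fork[blocks] ⇒ blocked
  3. nu → rho → theta — rho:chain[blocks] ⇒ blocked
  4. nu → mu → theta — mu:chain[blocks] ⇒ blocked
  5. nu → mu → beta → theta — mu:chain[blocks]; beta:chain[open] ⇒ blocked
Every path is blocked, so nu and theta are d-separated given {gamma, kappa, mu, rho}.

Yes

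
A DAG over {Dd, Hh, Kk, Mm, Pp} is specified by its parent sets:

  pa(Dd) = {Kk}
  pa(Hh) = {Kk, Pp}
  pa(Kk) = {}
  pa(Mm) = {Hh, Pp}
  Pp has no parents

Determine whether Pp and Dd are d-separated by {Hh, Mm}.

No

2 paths connect Pp and Dd; each must be blocked for d-separation to hold:
  1. Pp → Hh ← Kk → Dd — Hh:collider[open]; Kk:fork[open] ⇒ active
  2. Pp → Mm ← Hh ← Kk → Dd — Mm:collider[open]; Hh:chain[blocks]; Kk:fork[open] ⇒ blocked
At least one path is unblocked, so d-separation fails.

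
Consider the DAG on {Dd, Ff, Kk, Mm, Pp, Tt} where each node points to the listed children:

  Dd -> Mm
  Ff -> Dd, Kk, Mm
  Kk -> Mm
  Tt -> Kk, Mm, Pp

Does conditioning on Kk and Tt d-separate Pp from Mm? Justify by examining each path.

Enumerating the 4 paths from Pp to Mm and testing each for blocking by {Kk, Tt}:
Path 1: Pp ← Tt → Kk → Mm
  Tt is a fork here and Tt is conditioned on, so the path is blocked at Tt.
Path 2: Pp ← Tt → Kk ← Ff → Mm
  Tt is a fork here and Tt is conditioned on, so the path is blocked at Tt.
Path 3: Pp ← Tt → Kk ← Ff → Dd → Mm
  Tt is a fork here and Tt is conditioned on, so the path is blocked at Tt.
Path 4: Pp ← Tt → Mm
  Tt is a fork here and Tt is conditioned on, so the path is blocked at Tt.
Every path is blocked, so Pp and Mm are d-separated given {Kk, Tt}.

Yes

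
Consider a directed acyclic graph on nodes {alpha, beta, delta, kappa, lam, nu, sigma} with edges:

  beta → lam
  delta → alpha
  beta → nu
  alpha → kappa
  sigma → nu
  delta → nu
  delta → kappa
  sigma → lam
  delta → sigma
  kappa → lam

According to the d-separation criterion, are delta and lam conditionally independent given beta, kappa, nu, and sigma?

We examine all 6 paths between delta and lam:
  1. delta → sigma → nu ← beta → lam — sigma:chain[blocks]; nu:collider[open]; beta:fork[blocks] ⇒ blocked
  2. delta → sigma → lam — sigma:chain[blocks] ⇒ blocked
  3. delta → kappa → lam — kappa:chain[blocks] ⇒ blocked
  4. delta → nu ← sigma → lam — nu:collider[open]; sigma:fork[blocks] ⇒ blocked
  5. delta → nu ← beta → lam — nu:collider[open]; beta:fork[blocks] ⇒ blocked
  6. delta → alpha → kappa → lam — alpha:chain[open]; kappa:chain[blocks] ⇒ blocked
Every path is blocked, so delta and lam are d-separated given {beta, kappa, nu, sigma}.

Yes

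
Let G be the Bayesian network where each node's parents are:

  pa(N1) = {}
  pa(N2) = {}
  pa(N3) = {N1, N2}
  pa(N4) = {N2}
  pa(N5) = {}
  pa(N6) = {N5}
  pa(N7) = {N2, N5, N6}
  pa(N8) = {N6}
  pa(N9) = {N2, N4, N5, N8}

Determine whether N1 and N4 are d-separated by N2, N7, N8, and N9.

6 paths connect N1 and N4; each must be blocked for d-separation to hold:
  1. N1 → N3 ← N2 → N9 ← N4 — N3:collider[blocks]; N2:fork[blocks]; N9:collider[open] ⇒ blocked
  2. N1 → N3 ← N2 → N4 — N3:collider[blocks]; N2:fork[blocks] ⇒ blocked
  3. N1 → N3 ← N2 → N7 ← N6 → N8 → N9 ← N4 — N3:collider[blocks]; N2:fork[blocks]; N7:collider[open]; N6:fork[open]; N8:chain[blocks]; N9:collider[open] ⇒ blocked
  4. N1 → N3 ← N2 → N7 ← N6 ← N5 → N9 ← N4 — N3:collider[blocks]; N2:fork[blocks]; N7:collider[open]; N6:chain[open]; N5:fork[open]; N9:collider[open] ⇒ blocked
  5. N1 → N3 ← N2 → N7 ← N5 → N9 ← N4 — N3:collider[blocks]; N2:fork[blocks]; N7:collider[open]; N5:fork[open]; N9:collider[open] ⇒ blocked
  6. N1 → N3 ← N2 → N7 ← N5 → N6 → N8 → N9 ← N4 — N3:collider[blocks]; N2:fork[blocks]; N7:collider[open]; N5:fork[open]; N6:chain[open]; N8:chain[blocks]; N9:collider[open] ⇒ blocked
Every path is blocked, so N1 and N4 are d-separated given {N2, N7, N8, N9}.

Yes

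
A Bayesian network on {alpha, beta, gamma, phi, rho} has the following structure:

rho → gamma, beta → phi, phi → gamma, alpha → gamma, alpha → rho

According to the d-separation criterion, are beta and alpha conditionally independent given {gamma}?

No

There are 2 undirected paths between beta and alpha; checking each against the conditioning set {gamma}:
Path 1: beta → phi → gamma ← alpha
  phi is a chain and phi is not conditioned on; gamma is a collider and gamma is conditioned on, which opens it — no node blocks this path, so it is active.
Path 2: beta → phi → gamma ← rho ← alpha
  phi is a chain and phi is not conditioned on; gamma is a collider and gamma is conditioned on, which opens it; rho is a chain and rho is not conditioned on — no node blocks this path, so it is active.
Since the path beta → phi → gamma ← alpha is active, beta and alpha are not d-separated given {gamma}.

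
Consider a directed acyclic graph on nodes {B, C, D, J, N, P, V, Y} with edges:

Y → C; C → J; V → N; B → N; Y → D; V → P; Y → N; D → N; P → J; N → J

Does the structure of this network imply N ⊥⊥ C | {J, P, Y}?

No

4 paths connect N and C; each must be blocked for d-separation to hold:
  1. N → J ← C — J:collider[open] ⇒ active
  2. N ← D ← Y → C — D:chain[open]; Y:fork[blocks] ⇒ blocked
  3. N ← Y → C — Y:fork[blocks] ⇒ blocked
  4. N ← V → P → J ← C — V:fork[open]; P:chain[blocks]; J:collider[open] ⇒ blocked
Because an active path exists, N and C are not d-separated.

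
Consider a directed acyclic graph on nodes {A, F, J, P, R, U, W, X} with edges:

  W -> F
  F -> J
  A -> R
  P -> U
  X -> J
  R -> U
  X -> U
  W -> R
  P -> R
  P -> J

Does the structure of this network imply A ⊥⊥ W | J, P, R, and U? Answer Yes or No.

No

We examine all 5 paths between A and W:
Path 1: A → R ← W
  R is a collider and R is conditioned on, which opens it — no node blocks this path, so it is active.
Path 2: A → R ← P → U ← X → J ← F ← W
  P is a fork here and P is conditioned on, so the path is blocked at P.
Path 3: A → R ← P → J ← F ← W
  P is a fork here and P is conditioned on, so the path is blocked at P.
Path 4: A → R → U ← X → J ← F ← W
  R is a chain here and R is conditioned on, so the path is blocked at R.
Path 5: A → R → U ← P → J ← F ← W
  R is a chain here and R is conditioned on, so the path is blocked at R.
Because an active path exists, A and W are not d-separated.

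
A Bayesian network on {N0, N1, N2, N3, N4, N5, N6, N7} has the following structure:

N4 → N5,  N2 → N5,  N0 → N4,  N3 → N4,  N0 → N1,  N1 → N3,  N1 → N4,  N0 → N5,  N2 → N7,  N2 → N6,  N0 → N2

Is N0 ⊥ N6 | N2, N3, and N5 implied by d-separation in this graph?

Yes

Enumerating the 5 paths from N0 to N6 and testing each for blocking by {N2, N3, N5}:
Path 1: N0 → N5 ← N2 → N6
  N2 is a fork here and N2 is conditioned on, so the path is blocked at N2.
Path 2: N0 → N1 → N4 → N5 ← N2 → N6
  N2 is a fork here and N2 is conditioned on, so the path is blocked at N2.
Path 3: N0 → N1 → N3 → N4 → N5 ← N2 → N6
  N3 is a chain here and N3 is conditioned on, so the path is blocked at N3.
Path 4: N0 → N2 → N6
  N2 is a chain here and N2 is conditioned on, so the path is blocked at N2.
Path 5: N0 → N4 → N5 ← N2 → N6
  N2 is a fork here and N2 is conditioned on, so the path is blocked at N2.
Since every path is blocked, d-separation holds.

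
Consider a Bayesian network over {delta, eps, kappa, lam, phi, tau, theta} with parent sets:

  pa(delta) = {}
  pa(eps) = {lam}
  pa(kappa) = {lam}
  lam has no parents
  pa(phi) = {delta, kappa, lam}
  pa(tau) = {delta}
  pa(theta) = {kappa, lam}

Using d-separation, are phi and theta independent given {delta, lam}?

4 paths connect phi and theta; each must be blocked for d-separation to hold:
Path 1: phi ← kappa ← lam → theta
  lam is a fork here and lam is conditioned on, so the path is blocked at lam.
Path 2: phi ← kappa → theta
  kappa is a fork and kappa is not conditioned on — no node blocks this path, so it is active.
Path 3: phi ← lam → kappa → theta
  lam is a fork here and lam is conditioned on, so the path is blocked at lam.
Path 4: phi ← lam → theta
  lam is a fork here and lam is conditioned on, so the path is blocked at lam.
Since the path phi ← kappa → theta is active, phi and theta are not d-separated given {delta, lam}.

No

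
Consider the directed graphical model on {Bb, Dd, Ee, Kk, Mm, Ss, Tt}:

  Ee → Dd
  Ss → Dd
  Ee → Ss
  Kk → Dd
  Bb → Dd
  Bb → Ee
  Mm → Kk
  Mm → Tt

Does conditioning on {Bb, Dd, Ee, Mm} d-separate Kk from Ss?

No

3 paths connect Kk and Ss; each must be blocked for d-separation to hold:
  1. Kk → Dd ← Bb → Ee → Ss — Dd:collider[open]; Bb:fork[blocks]; Ee:chain[blocks] ⇒ blocked
  2. Kk → Dd ← Ss — Dd:collider[open] ⇒ active
  3. Kk → Dd ← Ee → Ss — Dd:collider[open]; Ee:fork[blocks] ⇒ blocked
At least one path is unblocked, so d-separation fails.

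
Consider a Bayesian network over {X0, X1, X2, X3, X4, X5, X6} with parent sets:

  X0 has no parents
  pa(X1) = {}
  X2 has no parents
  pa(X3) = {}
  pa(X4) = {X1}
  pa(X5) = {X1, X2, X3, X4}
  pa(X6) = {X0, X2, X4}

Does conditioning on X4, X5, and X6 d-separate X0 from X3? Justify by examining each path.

No

We examine all 3 paths between X0 and X3:
Path 1: X0 → X6 ← X4 → X5 ← X3
  X4 is a fork here and X4 is conditioned on, so the path is blocked at X4.
Path 2: X0 → X6 ← X4 ← X1 → X5 ← X3
  X4 is a chain here and X4 is conditioned on, so the path is blocked at X4.
Path 3: X0 → X6 ← X2 → X5 ← X3
  X6 is a collider and X6 is conditioned on, which opens it; X2 is a fork and X2 is not conditioned on; X5 is a collider and X5 is conditioned on, which opens it — no node blocks this path, so it is active.
At least one path is unblocked, so d-separation fails.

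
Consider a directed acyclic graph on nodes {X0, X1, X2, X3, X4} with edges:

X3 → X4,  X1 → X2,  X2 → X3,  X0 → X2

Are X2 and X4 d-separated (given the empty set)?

No

Only one path connects X2 and X4:
Path 1: X2 → X3 → X4
  X3 is a chain and X3 is not conditioned on — no node blocks this path, so it is active.
At least one path is unblocked, so d-separation fails.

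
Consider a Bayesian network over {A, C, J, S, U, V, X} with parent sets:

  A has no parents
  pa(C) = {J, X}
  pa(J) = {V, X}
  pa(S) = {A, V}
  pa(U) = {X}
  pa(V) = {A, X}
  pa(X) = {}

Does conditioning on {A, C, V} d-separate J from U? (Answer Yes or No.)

No — J and U are not d-separated given {A, C, V}.

Enumerating the 3 paths from J to U and testing each for blocking by {A, C, V}:
  1. J ← V ← X → U — V:chain[blocks]; X:fork[open] ⇒ blocked
  2. J → C ← X → U — C:collider[open]; X:fork[open] ⇒ active
  3. J ← X → U — X:fork[open] ⇒ active
Since the path J → C ← X → U is active, J and U are not d-separated given {A, C, V}.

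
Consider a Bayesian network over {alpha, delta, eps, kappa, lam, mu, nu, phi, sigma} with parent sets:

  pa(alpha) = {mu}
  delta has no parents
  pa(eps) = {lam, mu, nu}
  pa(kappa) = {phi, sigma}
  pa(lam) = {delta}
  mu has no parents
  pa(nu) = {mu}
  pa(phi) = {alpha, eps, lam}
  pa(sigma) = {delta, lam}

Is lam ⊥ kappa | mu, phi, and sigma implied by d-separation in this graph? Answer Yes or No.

Enumerating the 6 paths from lam to kappa and testing each for blocking by {mu, phi, sigma}:
Path 1: lam → sigma → kappa
  sigma is a chain here and sigma is conditioned on, so the path is blocked at sigma.
Path 2: lam → phi → kappa
  phi is a chain here and phi is conditioned on, so the path is blocked at phi.
Path 3: lam → eps → phi → kappa
  phi is a chain here and phi is conditioned on, so the path is blocked at phi.
Path 4: lam → eps ← nu ← mu → alpha → phi → kappa
  mu is a fork here and mu is conditioned on, so the path is blocked at mu.
Path 5: lam → eps ← mu → alpha → phi → kappa
  mu is a fork here and mu is conditioned on, so the path is blocked at mu.
Path 6: lam ← delta → sigma → kappa
  sigma is a chain here and sigma is conditioned on, so the path is blocked at sigma.
Since every path is blocked, d-separation holds.

Yes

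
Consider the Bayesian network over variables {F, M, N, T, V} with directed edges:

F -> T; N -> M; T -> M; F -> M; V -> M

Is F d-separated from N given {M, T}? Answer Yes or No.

Enumerating the 2 paths from F to N and testing each for blocking by {M, T}:
  1. F → M ← N — M:collider[open] ⇒ active
  2. F → T → M ← N — T:chain[blocks]; M:collider[open] ⇒ blocked
At least one path is unblocked, so d-separation fails.

No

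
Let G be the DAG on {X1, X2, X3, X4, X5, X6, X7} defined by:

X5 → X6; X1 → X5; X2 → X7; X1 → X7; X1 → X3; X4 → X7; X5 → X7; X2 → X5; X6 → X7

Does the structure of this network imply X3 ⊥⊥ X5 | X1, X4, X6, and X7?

4 paths connect X3 and X5; each must be blocked for d-separation to hold:
  1. X3 ← X1 → X7 ← X2 → X5 — X1:fork[blocks]; X7:collider[open]; X2:fork[open] ⇒ blocked
  2. X3 ← X1 → X7 ← X5 — X1:fork[blocks]; X7:collider[open] ⇒ blocked
  3. X3 ← X1 → X7 ← X6 ← X5 — X1:fork[blocks]; X7:collider[open]; X6:chain[blocks] ⇒ blocked
  4. X3 ← X1 → X5 — X1:fork[blocks] ⇒ blocked
Since every path is blocked, d-separation holds.

Yes — X3 and X5 are d-separated given {X1, X4, X6, X7}.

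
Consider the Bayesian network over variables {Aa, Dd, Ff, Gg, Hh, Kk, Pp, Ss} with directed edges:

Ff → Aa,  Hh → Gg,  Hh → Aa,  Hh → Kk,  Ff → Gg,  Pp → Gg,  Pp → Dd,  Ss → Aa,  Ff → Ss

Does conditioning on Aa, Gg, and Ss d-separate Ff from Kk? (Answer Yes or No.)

No

Enumerating the 3 paths from Ff to Kk and testing each for blocking by {Aa, Gg, Ss}:
  1. Ff → Aa ← Hh → Kk — Aa:collider[open]; Hh:fork[open] ⇒ active
  2. Ff → Ss → Aa ← Hh → Kk — Ss:chain[blocks]; Aa:collider[open]; Hh:fork[open] ⇒ blocked
  3. Ff → Gg ← Hh → Kk — Gg:collider[open]; Hh:fork[open] ⇒ active
At least one path is unblocked, so d-separation fails.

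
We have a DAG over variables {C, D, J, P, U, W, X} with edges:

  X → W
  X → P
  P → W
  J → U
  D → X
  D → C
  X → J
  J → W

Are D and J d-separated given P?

No

3 paths connect D and J; each must be blocked for d-separation to hold:
Path 1: D → X → J
  X is a chain and X is not conditioned on — no node blocks this path, so it is active.
Path 2: D → X → P → W ← J
  P is a chain here and P is conditioned on, so the path is blocked at P.
Path 3: D → X → W ← J
  W is a collider here and neither W nor any of its descendants is conditioned on, so the collider stays closed — the path is blocked at W.
Because an active path exists, D and J are not d-separated.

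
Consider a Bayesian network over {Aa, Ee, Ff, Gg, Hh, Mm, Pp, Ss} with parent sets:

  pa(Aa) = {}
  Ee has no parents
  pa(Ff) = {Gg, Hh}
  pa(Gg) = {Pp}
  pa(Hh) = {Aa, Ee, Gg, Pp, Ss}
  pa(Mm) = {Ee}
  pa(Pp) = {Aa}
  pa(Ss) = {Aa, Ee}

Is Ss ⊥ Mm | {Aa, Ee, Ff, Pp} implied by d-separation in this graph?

6 paths connect Ss and Mm; each must be blocked for d-separation to hold:
Path 1: Ss ← Aa → Pp → Gg → Ff ← Hh ← Ee → Mm
  Aa is a fork here and Aa is conditioned on, so the path is blocked at Aa.
Path 2: Ss ← Aa → Pp → Gg → Hh ← Ee → Mm
  Aa is a fork here and Aa is conditioned on, so the path is blocked at Aa.
Path 3: Ss ← Aa → Pp → Hh ← Ee → Mm
  Aa is a fork here and Aa is conditioned on, so the path is blocked at Aa.
Path 4: Ss ← Aa → Hh ← Ee → Mm
  Aa is a fork here and Aa is conditioned on, so the path is blocked at Aa.
Path 5: Ss ← Ee → Mm
  Ee is a fork here and Ee is conditioned on, so the path is blocked at Ee.
Path 6: Ss → Hh ← Ee → Mm
  Ee is a fork here and Ee is conditioned on, so the path is blocked at Ee.
All paths are blocked; Ss ⊥ Mm | {Aa, Ee, Ff, Pp} holds.

Yes — Ss and Mm are d-separated given {Aa, Ee, Ff, Pp}.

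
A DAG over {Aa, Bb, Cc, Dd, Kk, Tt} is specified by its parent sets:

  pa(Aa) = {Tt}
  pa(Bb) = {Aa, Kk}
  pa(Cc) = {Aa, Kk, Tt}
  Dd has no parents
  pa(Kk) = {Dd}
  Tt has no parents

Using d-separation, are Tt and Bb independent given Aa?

4 paths connect Tt and Bb; each must be blocked for d-separation to hold:
Path 1: Tt → Aa → Cc ← Kk → Bb
  Aa is a chain here and Aa is conditioned on, so the path is blocked at Aa.
Path 2: Tt → Aa → Bb
  Aa is a chain here and Aa is conditioned on, so the path is blocked at Aa.
Path 3: Tt → Cc ← Aa → Bb
  Cc is a collider here and neither Cc nor any of its descendants is conditioned on, so the collider stays closed — the path is blocked at Cc.
Path 4: Tt → Cc ← Kk → Bb
  Cc is a collider here and neither Cc nor any of its descendants is conditioned on, so the collider stays closed — the path is blocked at Cc.
Every path is blocked, so Tt and Bb are d-separated given {Aa}.

Yes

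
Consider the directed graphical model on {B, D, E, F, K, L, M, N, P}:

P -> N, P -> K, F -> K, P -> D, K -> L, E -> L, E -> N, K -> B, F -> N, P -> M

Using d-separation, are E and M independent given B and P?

Yes

There are 4 undirected paths between E and M; checking each against the conditioning set {B, P}:
Path 1: E → L ← K ← P → M
  L is a collider here and neither L nor any of its descendants is conditioned on, so the collider stays closed — the path is blocked at L.
Path 2: E → L ← K ← F → N ← P → M
  L is a collider here and neither L nor any of its descendants is conditioned on, so the collider stays closed — the path is blocked at L.
Path 3: E → N ← P → M
  N is a collider here and neither N nor any of its descendants is conditioned on, so the collider stays closed — the path is blocked at N.
Path 4: E → N ← F → K ← P → M
  N is a collider here and neither N nor any of its descendants is conditioned on, so the collider stays closed — the path is blocked at N.
All paths are blocked; E ⊥ M | {B, P} holds.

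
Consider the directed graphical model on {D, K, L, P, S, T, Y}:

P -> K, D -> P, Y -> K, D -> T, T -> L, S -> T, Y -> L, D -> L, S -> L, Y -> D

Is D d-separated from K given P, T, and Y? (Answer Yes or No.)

Yes

There are 5 undirected paths between D and K; checking each against the conditioning set {P, T, Y}:
Path 1: D ← Y → K
  Y is a fork here and Y is conditioned on, so the path is blocked at Y.
Path 2: D → P → K
  P is a chain here and P is conditioned on, so the path is blocked at P.
Path 3: D → T ← S → L ← Y → K
  L is a collider here and neither L nor any of its descendants is conditioned on, so the collider stays closed — the path is blocked at L.
Path 4: D → T → L ← Y → K
  T is a chain here and T is conditioned on, so the path is blocked at T.
Path 5: D → L ← Y → K
  L is a collider here and neither L nor any of its descendants is conditioned on, so the collider stays closed — the path is blocked at L.
Every path is blocked, so D and K are d-separated given {P, T, Y}.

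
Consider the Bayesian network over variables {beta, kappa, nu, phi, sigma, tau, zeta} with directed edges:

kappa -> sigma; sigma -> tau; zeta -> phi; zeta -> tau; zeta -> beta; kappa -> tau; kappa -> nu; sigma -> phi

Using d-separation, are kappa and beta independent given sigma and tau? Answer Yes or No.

No — kappa and beta are not d-separated given {sigma, tau}.

Enumerating the 4 paths from kappa to beta and testing each for blocking by {sigma, tau}:
Path 1: kappa → tau ← sigma → phi ← zeta → beta
  sigma is a fork here and sigma is conditioned on, so the path is blocked at sigma.
Path 2: kappa → tau ← zeta → beta
  tau is a collider and tau is conditioned on, which opens it; zeta is a fork and zeta is not conditioned on — no node blocks this path, so it is active.
Path 3: kappa → sigma → tau ← zeta → beta
  sigma is a chain here and sigma is conditioned on, so the path is blocked at sigma.
Path 4: kappa → sigma → phi ← zeta → beta
  sigma is a chain here and sigma is conditioned on, so the path is blocked at sigma.
Since the path kappa → tau ← zeta → beta is active, kappa and beta are not d-separated given {sigma, tau}.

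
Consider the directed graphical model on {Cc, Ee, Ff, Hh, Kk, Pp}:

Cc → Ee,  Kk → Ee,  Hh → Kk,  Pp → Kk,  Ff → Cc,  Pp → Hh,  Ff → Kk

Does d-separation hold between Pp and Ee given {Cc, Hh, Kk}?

Yes

4 paths connect Pp and Ee; each must be blocked for d-separation to hold:
  1. Pp → Kk → Ee — Kk:chain[blocks] ⇒ blocked
  2. Pp → Kk ← Ff → Cc → Ee — Kk:collider[open]; Ff:fork[open]; Cc:chain[blocks] ⇒ blocked
  3. Pp → Hh → Kk → Ee — Hh:chain[blocks]; Kk:chain[blocks] ⇒ blocked
  4. Pp → Hh → Kk ← Ff → Cc → Ee — Hh:chain[blocks]; Kk:collider[open]; Ff:fork[open]; Cc:chain[blocks] ⇒ blocked
All paths are blocked; Pp ⊥ Ee | {Cc, Hh, Kk} holds.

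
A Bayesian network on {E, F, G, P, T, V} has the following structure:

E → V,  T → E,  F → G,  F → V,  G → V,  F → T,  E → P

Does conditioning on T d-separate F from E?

Yes

There are 3 undirected paths between F and E; checking each against the conditioning set {T}:
Path 1: F → T → E
  T is a chain here and T is conditioned on, so the path is blocked at T.
Path 2: F → V ← E
  V is a collider here and neither V nor any of its descendants is conditioned on, so the collider stays closed — the path is blocked at V.
Path 3: F → G → V ← E
  V is a collider here and neither V nor any of its descendants is conditioned on, so the collider stays closed — the path is blocked at V.
Every path is blocked, so F and E are d-separated given {T}.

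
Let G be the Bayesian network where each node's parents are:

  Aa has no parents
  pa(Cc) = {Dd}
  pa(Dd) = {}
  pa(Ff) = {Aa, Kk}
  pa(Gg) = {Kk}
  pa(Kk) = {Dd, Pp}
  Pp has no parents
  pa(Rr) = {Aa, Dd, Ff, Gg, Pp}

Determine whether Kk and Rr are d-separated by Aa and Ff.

We examine all 5 paths between Kk and Rr:
Path 1: Kk → Gg → Rr
  Gg is a chain and Gg is not conditioned on — no node blocks this path, so it is active.
Path 2: Kk ← Dd → Rr
  Dd is a fork and Dd is not conditioned on — no node blocks this path, so it is active.
Path 3: Kk → Ff → Rr
  Ff is a chain here and Ff is conditioned on, so the path is blocked at Ff.
Path 4: Kk → Ff ← Aa → Rr
  Aa is a fork here and Aa is conditioned on, so the path is blocked at Aa.
Path 5: Kk ← Pp → Rr
  Pp is a fork and Pp is not conditioned on — no node blocks this path, so it is active.
Because an active path exists, Kk and Rr are not d-separated.

No — Kk and Rr are not d-separated given {Aa, Ff}.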